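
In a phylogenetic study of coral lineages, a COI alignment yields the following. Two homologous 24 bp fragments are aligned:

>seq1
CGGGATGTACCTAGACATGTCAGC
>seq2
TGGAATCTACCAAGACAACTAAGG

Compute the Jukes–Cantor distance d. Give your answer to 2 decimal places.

The sequences differ at 8 of 24 sites (1, 4, 7, 12, 18, 19, 21, 24), so p = 8/24 ≈ 0.333333.
d = −(3/4) ln(1 − 4p/3) = −0.75 ln(1 − 0.444444) = −0.75 ln(0.555556)
  = −0.75 × (-0.587786) = 0.440840 substitutions/site.

0.44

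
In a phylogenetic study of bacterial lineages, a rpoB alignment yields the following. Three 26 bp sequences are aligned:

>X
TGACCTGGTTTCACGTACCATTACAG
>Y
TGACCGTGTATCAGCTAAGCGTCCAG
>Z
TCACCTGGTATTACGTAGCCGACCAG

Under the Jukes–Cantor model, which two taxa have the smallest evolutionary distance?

X and Z

X–Y: 10/26 differ, p = 0.385, d = 0.539.
X–Z: 8/26 differ, p = 0.308, d = 0.396.
Y–Z: 9/26 differ, p = 0.346, d = 0.464.
The smallest distance is between X and Z.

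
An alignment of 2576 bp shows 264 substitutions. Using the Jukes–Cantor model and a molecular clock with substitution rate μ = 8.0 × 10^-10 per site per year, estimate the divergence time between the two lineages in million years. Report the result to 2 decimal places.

68.87

p = 264/2576 ≈ 0.102484.
d = −(3/4) ln(1 − 4p/3) = −0.75 ln(1 − 0.136645) = −0.75 ln(0.863355)
  = −0.75 × (-0.146929) = 0.110197 substitutions/site.
Under a molecular clock d = 2μt, so t = d/(2μ) = 0.110197 / (2 × 8.0 × 10^-10) = 68.87 million years.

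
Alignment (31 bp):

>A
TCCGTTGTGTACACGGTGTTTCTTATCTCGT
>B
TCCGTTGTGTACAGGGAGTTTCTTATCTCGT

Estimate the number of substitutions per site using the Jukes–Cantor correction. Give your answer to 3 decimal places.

The sequences differ at 2 of 31 sites (14, 17), so p = 2/31 ≈ 0.064516.
d = −(3/4) ln(1 − 4p/3) = −0.75 ln(1 − 0.086021) = −0.75 ln(0.913979)
  = −0.75 × (-0.089948) = 0.067461 substitutions/site.

0.067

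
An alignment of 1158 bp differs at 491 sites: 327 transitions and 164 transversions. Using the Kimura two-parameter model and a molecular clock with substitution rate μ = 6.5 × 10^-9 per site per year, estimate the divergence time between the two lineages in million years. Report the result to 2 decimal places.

53.54

P = 327/1158 ≈ 0.282383 and Q = 164/1158 ≈ 0.141623.
Under the Kimura two-parameter model, d = −½ ln(1 − 2P − Q) − ¼ ln(1 − 2Q).
1 − 2P − Q = 0.293611, giving −½ ln(0.293611) = 0.612750.
1 − 2Q = 0.716754, giving −¼ ln(0.716754) = 0.083256.
d = 0.612750 + 0.083256 = 0.696006.
Under a molecular clock d = 2μt, so t = d/(2μ) = 0.696006 / (2 × 6.5 × 10^-9) = 53.54 million years.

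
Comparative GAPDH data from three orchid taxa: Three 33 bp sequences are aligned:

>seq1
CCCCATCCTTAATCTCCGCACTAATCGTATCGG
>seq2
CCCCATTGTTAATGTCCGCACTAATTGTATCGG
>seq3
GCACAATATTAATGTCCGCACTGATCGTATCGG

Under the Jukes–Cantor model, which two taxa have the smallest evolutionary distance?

seq1 and seq2

seq1–seq2: 4/33 differ, p = 0.121, d = 0.132.
seq1–seq3: 7/33 differ, p = 0.212, d = 0.249.
seq2–seq3: 6/33 differ, p = 0.182, d = 0.208.
The smallest distance is between seq1 and seq2.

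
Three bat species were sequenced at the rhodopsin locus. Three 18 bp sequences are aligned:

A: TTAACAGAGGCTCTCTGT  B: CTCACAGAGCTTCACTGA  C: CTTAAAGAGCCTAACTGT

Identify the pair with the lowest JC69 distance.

B and C

A–B: 6/18 differ, p = 0.333, d = 0.441.
A–C: 6/18 differ, p = 0.333, d = 0.441.
B–C: 5/18 differ, p = 0.278, d = 0.347.
The smallest distance is between B and C.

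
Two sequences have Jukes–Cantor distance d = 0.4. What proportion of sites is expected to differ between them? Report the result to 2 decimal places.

0.31

p = (3/4)(1 − e^(−4d/3)) = 0.75 × (1 − e^(-0.533333)) = 0.75 × (1 − 0.586646) = 0.310016.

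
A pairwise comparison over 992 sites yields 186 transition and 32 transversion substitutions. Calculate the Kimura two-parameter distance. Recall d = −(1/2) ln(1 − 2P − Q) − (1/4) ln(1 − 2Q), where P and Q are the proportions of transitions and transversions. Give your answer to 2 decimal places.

P = 186/992 = 0.1875 and Q = 32/992 ≈ 0.032258.
Under the Kimura two-parameter model, d = −½ ln(1 − 2P − Q) − ¼ ln(1 − 2Q).
1 − 2P − Q = 0.592742, giving −½ ln(0.592742) = 0.261498.
1 − 2Q = 0.935484, giving −¼ ln(0.935484) = 0.016673.
d = 0.261498 + 0.016673 = 0.278171.

0.28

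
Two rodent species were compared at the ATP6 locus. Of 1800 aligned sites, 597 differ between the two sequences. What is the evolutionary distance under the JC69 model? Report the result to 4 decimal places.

p = 597/1800 ≈ 0.331667.
d = −(3/4) ln(1 − 4p/3) = −0.75 ln(1 − 0.442223) = −0.75 ln(0.557777)
  = −0.75 × (-0.583796) = 0.437847 substitutions/site.

0.4378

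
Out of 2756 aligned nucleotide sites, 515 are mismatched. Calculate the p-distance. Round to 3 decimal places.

0.187

p = 515/2756 = 0.186865… ≈ 0.187 (to 3 d.p.).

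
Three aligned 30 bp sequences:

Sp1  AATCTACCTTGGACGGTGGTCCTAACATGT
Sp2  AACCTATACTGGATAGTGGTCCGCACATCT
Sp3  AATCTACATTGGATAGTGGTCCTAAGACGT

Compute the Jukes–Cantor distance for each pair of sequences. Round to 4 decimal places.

Sp1–Sp2: 9/30 sites differ → p = 0.3, d = −0.75 ln(1 − 0.4) = 0.383119 ≈ 0.3831.
Sp1–Sp3: 5/30 sites differ → p ≈ 0.166667, d = −0.75 ln(1 − 0.222223) = 0.188487 ≈ 0.1885.
Sp2–Sp3: 8/30 sites differ → p ≈ 0.266667, d = −0.75 ln(1 − 0.355556) = 0.329526 ≈ 0.3295.

d(Sp1,Sp2) = 0.3831, d(Sp1,Sp3) = 0.1885, d(Sp2,Sp3) = 0.3295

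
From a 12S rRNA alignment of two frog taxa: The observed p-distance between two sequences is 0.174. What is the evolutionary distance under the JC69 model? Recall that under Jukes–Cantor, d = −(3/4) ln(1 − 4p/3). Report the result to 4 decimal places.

0.1980

d = −(3/4) ln(1 − 4p/3) = −0.75 ln(1 − 0.232) = −0.75 ln(0.768)
  = −0.75 × (-0.263966) = 0.197975 substitutions/site.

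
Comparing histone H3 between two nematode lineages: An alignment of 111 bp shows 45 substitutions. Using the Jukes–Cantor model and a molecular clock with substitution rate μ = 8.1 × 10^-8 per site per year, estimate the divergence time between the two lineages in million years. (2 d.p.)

3.60

p = 45/111 ≈ 0.405405.
d = −(3/4) ln(1 − 4p/3) = −0.75 ln(1 − 0.54054) = −0.75 ln(0.45946)
  = −0.75 × (-0.777703) = 0.583277 substitutions/site.
Under a molecular clock d = 2μt, so t = d/(2μ) = 0.583277 / (2 × 8.1 × 10^-8) = 3.60 million years.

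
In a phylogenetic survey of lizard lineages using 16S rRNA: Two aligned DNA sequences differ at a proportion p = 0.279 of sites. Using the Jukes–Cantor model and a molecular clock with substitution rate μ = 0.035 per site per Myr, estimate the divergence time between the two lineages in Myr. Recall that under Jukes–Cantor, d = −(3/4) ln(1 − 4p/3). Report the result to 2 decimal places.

4.98

d = −(3/4) ln(1 − 4p/3) = −0.75 ln(1 − 0.372) = −0.75 ln(0.628)
  = −0.75 × (-0.465215) = 0.348911 substitutions/site.
Under a molecular clock d = 2μt, so t = d/(2μ) = 0.348911 / (2 × 0.035) = 4.98 Myr.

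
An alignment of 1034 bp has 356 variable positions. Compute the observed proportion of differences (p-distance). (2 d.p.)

0.34

p = 356/1034 = 0.344294… ≈ 0.34 (to 2 d.p.).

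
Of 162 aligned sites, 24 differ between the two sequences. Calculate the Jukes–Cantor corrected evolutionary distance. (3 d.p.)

p = 24/162 ≈ 0.148148.
d = −(3/4) ln(1 − 4p/3) = −0.75 ln(1 − 0.197531) = −0.75 ln(0.802469)
  = −0.75 × (-0.220062) = 0.165047 substitutions/site.

0.165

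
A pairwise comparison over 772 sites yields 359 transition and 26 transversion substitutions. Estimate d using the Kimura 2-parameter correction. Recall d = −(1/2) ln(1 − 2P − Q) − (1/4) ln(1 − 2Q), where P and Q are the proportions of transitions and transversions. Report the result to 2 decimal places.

1.68

P = 359/772 ≈ 0.465026 and Q = 26/772 ≈ 0.033679.
Under the Kimura two-parameter model, d = −½ ln(1 − 2P − Q) − ¼ ln(1 − 2Q).
1 − 2P − Q = 0.036269, giving −½ ln(0.036269) = 1.658396.
1 − 2Q = 0.932642, giving −¼ ln(0.932642) = 0.017433.
d = 1.658396 + 0.017433 = 1.675829.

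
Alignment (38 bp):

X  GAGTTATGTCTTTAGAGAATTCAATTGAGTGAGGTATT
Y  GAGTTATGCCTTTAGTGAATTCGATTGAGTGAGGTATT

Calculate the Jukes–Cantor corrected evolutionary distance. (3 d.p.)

The sequences differ at 3 of 38 sites (9, 16, 23), so p = 3/38 ≈ 0.078947.
d = −(3/4) ln(1 − 4p/3) = −0.75 ln(1 − 0.105263) = −0.75 ln(0.894737)
  = −0.75 × (-0.111225) = 0.083419 substitutions/site.

0.083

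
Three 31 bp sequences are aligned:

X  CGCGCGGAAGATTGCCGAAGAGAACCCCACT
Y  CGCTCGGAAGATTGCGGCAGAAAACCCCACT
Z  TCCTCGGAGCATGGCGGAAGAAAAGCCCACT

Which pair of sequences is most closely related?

X–Y: 4/31 differ, p = 0.129, d = 0.142.
X–Z: 9/31 differ, p = 0.290, d = 0.367.
Y–Z: 7/31 differ, p = 0.226, d = 0.269.
The smallest distance is between X and Y.

X and Y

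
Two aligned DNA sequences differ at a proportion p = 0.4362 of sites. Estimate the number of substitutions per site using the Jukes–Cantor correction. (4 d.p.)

0.6535

d = −(3/4) ln(1 − 4p/3) = −0.75 ln(1 − 0.5816) = −0.75 ln(0.4184)
  = −0.75 × (-0.871317) = 0.653488 substitutions/site.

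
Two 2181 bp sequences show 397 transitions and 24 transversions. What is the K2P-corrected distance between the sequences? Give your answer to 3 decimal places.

P = 397/2181 ≈ 0.182027 and Q = 24/2181 ≈ 0.011004.
Under the Kimura two-parameter model, d = −½ ln(1 − 2P − Q) − ¼ ln(1 − 2Q).
1 − 2P − Q = 0.624942, giving −½ ln(0.624942) = 0.235048.
1 − 2Q = 0.977992, giving −¼ ln(0.977992) = 0.005563.
d = 0.235048 + 0.005563 = 0.240611.

0.241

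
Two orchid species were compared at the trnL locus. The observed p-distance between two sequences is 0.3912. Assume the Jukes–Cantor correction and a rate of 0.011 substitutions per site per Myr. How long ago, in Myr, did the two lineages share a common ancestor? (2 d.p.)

25.14

d = −(3/4) ln(1 − 4p/3) = −0.75 ln(1 − 0.5216) = −0.75 ln(0.4784)
  = −0.75 × (-0.737308) = 0.552981 substitutions/site.
Under a molecular clock d = 2μt, so t = d/(2μ) = 0.552981 / (2 × 0.011) = 25.14 Myr.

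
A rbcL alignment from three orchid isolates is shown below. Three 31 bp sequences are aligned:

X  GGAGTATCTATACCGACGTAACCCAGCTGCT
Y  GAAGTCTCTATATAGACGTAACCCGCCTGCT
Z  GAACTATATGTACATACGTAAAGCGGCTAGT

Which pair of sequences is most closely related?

X and Y

X–Y: 6/31 differ, p = 0.194, d = 0.224.
X–Z: 11/31 differ, p = 0.355, d = 0.481.
Y–Z: 11/31 differ, p = 0.355, d = 0.481.
The smallest distance is between X and Y.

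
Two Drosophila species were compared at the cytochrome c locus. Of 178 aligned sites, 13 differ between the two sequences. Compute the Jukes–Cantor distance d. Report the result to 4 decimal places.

0.0768

p = 13/178 ≈ 0.073034.
d = −(3/4) ln(1 − 4p/3) = −0.75 ln(1 − 0.097379) = −0.75 ln(0.902621)
  = −0.75 × (-0.102453) = 0.076840 substitutions/site.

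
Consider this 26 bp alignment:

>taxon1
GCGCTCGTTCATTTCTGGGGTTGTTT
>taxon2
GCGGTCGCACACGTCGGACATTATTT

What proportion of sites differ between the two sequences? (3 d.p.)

The sequences differ at 10 of 26 positions (sites 4, 8, 9, 12, 13, 16, 18, 19, 20, 23).
p = 10/26 = 0.384615… ≈ 0.385 (to 3 d.p.).

0.385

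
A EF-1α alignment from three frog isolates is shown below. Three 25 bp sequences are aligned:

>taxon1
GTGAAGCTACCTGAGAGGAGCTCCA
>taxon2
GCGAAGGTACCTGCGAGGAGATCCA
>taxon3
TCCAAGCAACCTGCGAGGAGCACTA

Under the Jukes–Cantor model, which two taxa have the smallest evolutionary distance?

taxon1–taxon2: 4/25 differ, p = 0.160, d = 0.180.
taxon1–taxon3: 7/25 differ, p = 0.280, d = 0.351.
taxon2–taxon3: 7/25 differ, p = 0.280, d = 0.351.
The smallest distance is between taxon1 and taxon2.

taxon1 and taxon2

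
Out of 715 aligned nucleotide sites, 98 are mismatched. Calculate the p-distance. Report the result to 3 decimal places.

0.137

p = 98/715 = 0.137062… ≈ 0.137 (to 3 d.p.).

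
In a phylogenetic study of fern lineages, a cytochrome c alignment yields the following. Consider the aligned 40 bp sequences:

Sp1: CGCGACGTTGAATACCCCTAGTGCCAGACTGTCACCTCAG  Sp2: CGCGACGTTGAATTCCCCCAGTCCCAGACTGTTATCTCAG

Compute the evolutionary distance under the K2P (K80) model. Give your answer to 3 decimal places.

Of 40 sites, 3 differences are transitions and 2 are transversions, so P = 3/40 = 0.075 and Q = 2/40 = 0.05.
Under the Kimura two-parameter model, d = −½ ln(1 − 2P − Q) − ¼ ln(1 − 2Q).
1 − 2P − Q = 0.8, giving −½ ln(0.8) = 0.111572.
1 − 2Q = 0.9, giving −¼ ln(0.9) = 0.026340.
d = 0.111572 + 0.026340 = 0.137912.

0.138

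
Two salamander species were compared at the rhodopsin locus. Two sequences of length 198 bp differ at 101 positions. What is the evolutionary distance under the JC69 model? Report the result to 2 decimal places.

p = 101/198 ≈ 0.510101.
d = −(3/4) ln(1 − 4p/3) = −0.75 ln(1 − 0.680135) = −0.75 ln(0.319865)
  = −0.75 × (-1.139856) = 0.854892 substitutions/site.

0.85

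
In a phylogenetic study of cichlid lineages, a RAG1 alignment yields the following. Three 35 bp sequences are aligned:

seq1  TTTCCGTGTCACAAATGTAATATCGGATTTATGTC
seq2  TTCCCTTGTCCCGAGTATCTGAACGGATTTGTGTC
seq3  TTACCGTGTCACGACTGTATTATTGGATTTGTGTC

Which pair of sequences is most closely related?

seq1–seq2: 11/35 differ, p = 0.314, d = 0.407.
seq1–seq3: 6/35 differ, p = 0.171, d = 0.195.
seq2–seq3: 9/35 differ, p = 0.257, d = 0.315.
The smallest distance is between seq1 and seq3.

seq1 and seq3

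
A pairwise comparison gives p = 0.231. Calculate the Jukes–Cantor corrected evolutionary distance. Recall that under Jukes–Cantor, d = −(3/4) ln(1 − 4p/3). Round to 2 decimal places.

d = −(3/4) ln(1 − 4p/3) = −0.75 ln(1 − 0.308) = −0.75 ln(0.692)
  = −0.75 × (-0.368169) = 0.276127 substitutions/site.

0.28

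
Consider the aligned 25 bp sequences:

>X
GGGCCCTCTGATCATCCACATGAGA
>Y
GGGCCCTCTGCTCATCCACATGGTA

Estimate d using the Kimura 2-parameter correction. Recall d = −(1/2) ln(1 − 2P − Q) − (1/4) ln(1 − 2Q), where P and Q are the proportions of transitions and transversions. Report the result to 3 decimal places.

Of 25 sites, 1 differences are transitions and 2 are transversions, so P = 1/25 = 0.04 and Q = 2/25 = 0.08.
Under the Kimura two-parameter model, d = −½ ln(1 − 2P − Q) − ¼ ln(1 − 2Q).
1 − 2P − Q = 0.84, giving −½ ln(0.84) = 0.087177.
1 − 2Q = 0.84, giving −¼ ln(0.84) = 0.043588.
d = 0.087177 + 0.043588 = 0.130765.

0.131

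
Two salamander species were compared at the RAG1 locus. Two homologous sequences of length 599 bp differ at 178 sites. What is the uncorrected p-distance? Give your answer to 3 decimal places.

p = 178/599 = 0.297161… ≈ 0.297 (to 3 d.p.).

0.297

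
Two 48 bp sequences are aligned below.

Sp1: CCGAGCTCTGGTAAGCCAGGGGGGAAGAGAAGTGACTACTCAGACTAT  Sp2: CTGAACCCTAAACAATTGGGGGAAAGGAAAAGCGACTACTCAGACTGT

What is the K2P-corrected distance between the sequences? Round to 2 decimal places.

Of 48 sites, 15 differences are transitions and 2 are transversions, so P = 15/48 = 0.3125 and Q = 2/48 ≈ 0.041667.
Under the Kimura two-parameter model, d = −½ ln(1 − 2P − Q) − ¼ ln(1 − 2Q).
1 − 2P − Q = 0.333333, giving −½ ln(0.333333) = 0.549307.
1 − 2Q = 0.916666, giving −¼ ln(0.916666) = 0.021753.
d = 0.549307 + 0.021753 = 0.571060.

0.57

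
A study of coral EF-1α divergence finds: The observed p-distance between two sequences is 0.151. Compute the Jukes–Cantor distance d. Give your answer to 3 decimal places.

d = −(3/4) ln(1 − 4p/3) = −0.75 ln(1 − 0.201333) = −0.75 ln(0.798667)
  = −0.75 × (-0.224811) = 0.168608 substitutions/site.

0.169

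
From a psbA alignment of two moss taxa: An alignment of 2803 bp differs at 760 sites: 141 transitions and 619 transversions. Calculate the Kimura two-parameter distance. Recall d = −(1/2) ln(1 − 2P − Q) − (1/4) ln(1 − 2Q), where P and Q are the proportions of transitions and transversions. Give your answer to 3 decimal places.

P = 141/2803 ≈ 0.050303 and Q = 619/2803 ≈ 0.220835.
Under the Kimura two-parameter model, d = −½ ln(1 − 2P − Q) − ¼ ln(1 − 2Q).
1 − 2P − Q = 0.678559, giving −½ ln(0.678559) = 0.193892.
1 − 2Q = 0.55833, giving −¼ ln(0.55833) = 0.145701.
d = 0.193892 + 0.145701 = 0.339593.

0.340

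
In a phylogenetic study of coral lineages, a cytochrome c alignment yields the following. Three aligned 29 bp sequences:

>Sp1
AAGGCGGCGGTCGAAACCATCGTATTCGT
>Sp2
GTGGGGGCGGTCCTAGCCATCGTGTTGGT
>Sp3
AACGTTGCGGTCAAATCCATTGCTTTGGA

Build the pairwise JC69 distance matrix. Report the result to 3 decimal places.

Sp1–Sp2: 8/29 sites differ → p ≈ 0.275862, d = −0.75 ln(1 − 0.367816) = 0.343931 ≈ 0.344.
Sp1–Sp3: 10/29 sites differ → p ≈ 0.344828, d = −0.75 ln(1 − 0.459771) = 0.461822 ≈ 0.462.
Sp2–Sp3: 12/29 sites differ → p ≈ 0.413793, d = −0.75 ln(1 − 0.551724) = 0.601760 ≈ 0.602.

d(Sp1,Sp2) = 0.344, d(Sp1,Sp3) = 0.462, d(Sp2,Sp3) = 0.602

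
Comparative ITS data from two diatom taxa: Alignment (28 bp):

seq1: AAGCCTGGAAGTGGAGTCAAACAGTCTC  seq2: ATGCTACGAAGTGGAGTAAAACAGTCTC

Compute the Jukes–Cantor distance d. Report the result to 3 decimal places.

The sequences differ at 5 of 28 sites (2, 5, 6, 7, 18), so p = 5/28 ≈ 0.178571.
d = −(3/4) ln(1 − 4p/3) = −0.75 ln(1 − 0.238095) = −0.75 ln(0.761905)
  = −0.75 × (-0.271933) = 0.203950 substitutions/site.

0.204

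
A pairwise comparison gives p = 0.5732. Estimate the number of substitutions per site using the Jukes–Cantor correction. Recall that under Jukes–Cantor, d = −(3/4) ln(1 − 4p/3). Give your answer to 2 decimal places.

1.08

d = −(3/4) ln(1 − 4p/3) = −0.75 ln(1 − 0.764267) = −0.75 ln(0.235733)
  = −0.75 × (-1.445055) = 1.083791 substitutions/site.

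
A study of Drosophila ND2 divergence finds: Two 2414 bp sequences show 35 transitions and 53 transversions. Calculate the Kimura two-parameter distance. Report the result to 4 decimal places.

0.0374

P = 35/2414 ≈ 0.014499 and Q = 53/2414 ≈ 0.021955.
Under the Kimura two-parameter model, d = −½ ln(1 − 2P − Q) − ¼ ln(1 − 2Q).
1 − 2P − Q = 0.949047, giving −½ ln(0.949047) = 0.026148.
1 − 2Q = 0.95609, giving −¼ ln(0.95609) = 0.011226.
d = 0.026148 + 0.011226 = 0.037374.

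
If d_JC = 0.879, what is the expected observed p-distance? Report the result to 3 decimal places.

0.518

p = (3/4)(1 − e^(−4d/3)) = 0.75 × (1 − e^(-1.172)) = 0.75 × (1 − 0.309747) = 0.517690.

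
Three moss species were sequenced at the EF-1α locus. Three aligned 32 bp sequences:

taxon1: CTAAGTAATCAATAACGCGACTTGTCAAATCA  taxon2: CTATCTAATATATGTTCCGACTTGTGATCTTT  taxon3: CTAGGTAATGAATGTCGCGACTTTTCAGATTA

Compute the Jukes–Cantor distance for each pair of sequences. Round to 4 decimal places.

d(taxon1,taxon2) = 0.5851, d(taxon1,taxon3) = 0.2586, d(taxon2,taxon3) = 0.4598

taxon1–taxon2: 13/32 sites differ → p = 0.40625, d = −0.75 ln(1 − 0.541667) = 0.585119 ≈ 0.5851.
taxon1–taxon3: 7/32 sites differ → p = 0.21875, d = −0.75 ln(1 − 0.291667) = 0.258631 ≈ 0.2586.
taxon2–taxon3: 11/32 sites differ → p = 0.34375, d = −0.75 ln(1 − 0.458333) = 0.459828 ≈ 0.4598.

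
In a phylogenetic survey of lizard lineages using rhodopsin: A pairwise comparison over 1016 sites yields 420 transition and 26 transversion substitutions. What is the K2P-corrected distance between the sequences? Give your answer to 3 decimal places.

0.970

P = 420/1016 ≈ 0.413386 and Q = 26/1016 ≈ 0.025591.
Under the Kimura two-parameter model, d = −½ ln(1 − 2P − Q) − ¼ ln(1 − 2Q).
1 − 2P − Q = 0.147637, giving −½ ln(0.147637) = 0.956499.
1 − 2Q = 0.948818, giving −¼ ln(0.948818) = 0.013135.
d = 0.956499 + 0.013135 = 0.969634.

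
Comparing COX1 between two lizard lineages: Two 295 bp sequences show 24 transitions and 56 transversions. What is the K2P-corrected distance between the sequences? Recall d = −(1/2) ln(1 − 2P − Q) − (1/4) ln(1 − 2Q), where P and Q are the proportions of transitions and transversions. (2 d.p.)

0.34

P = 24/295 ≈ 0.081356 and Q = 56/295 ≈ 0.189831.
Under the Kimura two-parameter model, d = −½ ln(1 − 2P − Q) − ¼ ln(1 − 2Q).
1 − 2P − Q = 0.647457, giving −½ ln(0.647457) = 0.217351.
1 − 2Q = 0.620338, giving −¼ ln(0.620338) = 0.119373.
d = 0.217351 + 0.119373 = 0.336724.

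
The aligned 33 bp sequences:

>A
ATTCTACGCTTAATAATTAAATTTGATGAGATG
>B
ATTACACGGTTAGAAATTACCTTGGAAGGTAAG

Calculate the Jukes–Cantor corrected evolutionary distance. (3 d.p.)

The sequences differ at 12 of 33 sites, so p = 12/33 ≈ 0.363636.
d = −(3/4) ln(1 − 4p/3) = −0.75 ln(1 − 0.484848) = −0.75 ln(0.515152)
  = −0.75 × (-0.663293) = 0.497470 substitutions/site.

0.497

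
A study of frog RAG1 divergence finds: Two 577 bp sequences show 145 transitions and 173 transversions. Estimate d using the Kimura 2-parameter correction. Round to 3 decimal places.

P = 145/577 ≈ 0.2513 and Q = 173/577 ≈ 0.299827.
Under the Kimura two-parameter model, d = −½ ln(1 − 2P − Q) − ¼ ln(1 − 2Q).
1 − 2P − Q = 0.197573, giving −½ ln(0.197573) = 0.810824.
1 − 2Q = 0.400346, giving −¼ ln(0.400346) = 0.228857.
d = 0.810824 + 0.228857 = 1.039681.

1.040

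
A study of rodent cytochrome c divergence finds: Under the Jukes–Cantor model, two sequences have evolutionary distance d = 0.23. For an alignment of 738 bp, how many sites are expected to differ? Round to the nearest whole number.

146

Invert JC69: p = (3/4)(1 − e^(−4d/3)) = 0.75 × (1 − e^(-0.306667)) = 0.75 × (1 − 0.735896) = 0.198078.
Expected differing sites = pL ≈ 0.198078 × 738 = 146.181564 ≈ 146.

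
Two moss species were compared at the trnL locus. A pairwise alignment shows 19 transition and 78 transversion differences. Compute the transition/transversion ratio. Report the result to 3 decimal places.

R = 19/78 = 0.243589… ≈ 0.244 (to 3 d.p.).

0.244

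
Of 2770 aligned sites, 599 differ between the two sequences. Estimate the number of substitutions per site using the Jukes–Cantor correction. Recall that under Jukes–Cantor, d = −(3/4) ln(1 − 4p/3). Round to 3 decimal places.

0.255

p = 599/2770 ≈ 0.216245.
d = −(3/4) ln(1 − 4p/3) = −0.75 ln(1 − 0.288327) = −0.75 ln(0.711673)
  = −0.75 × (-0.340137) = 0.255103 substitutions/site.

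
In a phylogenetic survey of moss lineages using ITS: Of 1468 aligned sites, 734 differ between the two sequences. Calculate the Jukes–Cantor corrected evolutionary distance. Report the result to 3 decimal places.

0.824

p = 734/1468 = 0.5.
d = −(3/4) ln(1 − 4p/3) = −0.75 ln(1 − 0.666667) = −0.75 ln(0.333333)
  = −0.75 × (-1.098613) = 0.823960 substitutions/site.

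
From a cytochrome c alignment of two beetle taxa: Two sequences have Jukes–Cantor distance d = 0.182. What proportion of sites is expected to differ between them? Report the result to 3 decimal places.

p = (3/4)(1 − e^(−4d/3)) = 0.75 × (1 − e^(-0.242667)) = 0.75 × (1 − 0.784533) = 0.161600.

0.162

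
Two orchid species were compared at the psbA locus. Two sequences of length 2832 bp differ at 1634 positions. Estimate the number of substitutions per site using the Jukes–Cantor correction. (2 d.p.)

1.10

p = 1634/2832 ≈ 0.576977.
d = −(3/4) ln(1 − 4p/3) = −0.75 ln(1 − 0.769303) = −0.75 ln(0.230697)
  = −0.75 × (-1.466650) = 1.099988 substitutions/site.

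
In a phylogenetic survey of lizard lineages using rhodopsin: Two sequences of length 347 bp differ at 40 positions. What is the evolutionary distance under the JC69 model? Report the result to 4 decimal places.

p = 40/347 ≈ 0.115274.
d = −(3/4) ln(1 − 4p/3) = −0.75 ln(1 − 0.153699) = −0.75 ln(0.846301)
  = −0.75 × (-0.166880) = 0.125160 substitutions/site.

0.1252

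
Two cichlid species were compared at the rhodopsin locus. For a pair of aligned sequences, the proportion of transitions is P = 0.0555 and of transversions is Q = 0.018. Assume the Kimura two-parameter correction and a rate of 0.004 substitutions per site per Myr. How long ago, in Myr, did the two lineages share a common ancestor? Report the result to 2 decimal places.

9.78

Under the Kimura two-parameter model, d = −½ ln(1 − 2P − Q) − ¼ ln(1 − 2Q).
1 − 2P − Q = 0.871, giving −½ ln(0.871) = 0.069057.
1 − 2Q = 0.964, giving −¼ ln(0.964) = 0.009166.
d = 0.069057 + 0.009166 = 0.078223.
Under a molecular clock d = 2μt, so t = d/(2μ) = 0.078223 / (2 × 0.004) = 9.78 Myr.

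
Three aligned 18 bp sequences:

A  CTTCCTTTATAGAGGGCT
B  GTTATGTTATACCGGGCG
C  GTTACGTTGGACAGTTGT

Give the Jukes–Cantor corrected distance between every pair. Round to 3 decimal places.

d(A,B) = 0.548, d(A,C) = 0.824, d(B,C) = 0.673

A–B: 7/18 sites differ → p ≈ 0.388889, d = −0.75 ln(1 − 0.518519) = 0.548166 ≈ 0.548.
A–C: 9/18 sites differ → p = 0.5, d = −0.75 ln(1 − 0.666667) = 0.823960 ≈ 0.824.
B–C: 8/18 sites differ → p ≈ 0.444444, d = −0.75 ln(1 − 0.592592) = 0.673455 ≈ 0.673.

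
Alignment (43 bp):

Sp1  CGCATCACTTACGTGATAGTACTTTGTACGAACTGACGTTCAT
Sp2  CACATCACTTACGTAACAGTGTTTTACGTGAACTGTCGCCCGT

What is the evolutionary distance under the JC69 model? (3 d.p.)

The sequences differ at 13 of 43 sites, so p = 13/43 ≈ 0.302326.
d = −(3/4) ln(1 − 4p/3) = −0.75 ln(1 − 0.403101) = −0.75 ln(0.596899)
  = −0.75 × (-0.516007) = 0.387005 substitutions/site.

0.387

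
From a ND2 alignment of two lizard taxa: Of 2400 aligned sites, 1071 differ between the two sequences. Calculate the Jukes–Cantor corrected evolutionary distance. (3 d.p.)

p = 1071/2400 = 0.44625.
d = −(3/4) ln(1 − 4p/3) = −0.75 ln(1 − 0.595) = −0.75 ln(0.405)
  = −0.75 × (-0.903868) = 0.677901 substitutions/site.

0.678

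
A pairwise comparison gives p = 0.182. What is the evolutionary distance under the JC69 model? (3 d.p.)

0.208

d = −(3/4) ln(1 − 4p/3) = −0.75 ln(1 − 0.242667) = −0.75 ln(0.757333)
  = −0.75 × (-0.277952) = 0.208464 substitutions/site.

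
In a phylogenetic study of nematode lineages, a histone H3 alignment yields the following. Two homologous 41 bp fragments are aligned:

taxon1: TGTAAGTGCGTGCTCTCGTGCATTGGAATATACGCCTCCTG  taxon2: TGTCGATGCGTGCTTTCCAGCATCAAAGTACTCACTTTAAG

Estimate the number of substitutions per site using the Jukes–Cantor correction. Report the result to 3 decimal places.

The sequences differ at 17 of 41 sites, so p = 17/41 ≈ 0.414634.
d = −(3/4) ln(1 − 4p/3) = −0.75 ln(1 − 0.552845) = −0.75 ln(0.447155)
  = −0.75 × (-0.804850) = 0.603638 substitutions/site.

0.604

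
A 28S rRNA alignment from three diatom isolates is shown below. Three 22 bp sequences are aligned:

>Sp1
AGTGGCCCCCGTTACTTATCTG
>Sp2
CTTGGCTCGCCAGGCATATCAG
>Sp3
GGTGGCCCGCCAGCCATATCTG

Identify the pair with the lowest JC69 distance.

Sp1–Sp2: 10/22 differ, p = 0.455, d = 0.699.
Sp1–Sp3: 7/22 differ, p = 0.318, d = 0.414.
Sp2–Sp3: 5/22 differ, p = 0.227, d = 0.271.
The smallest distance is between Sp2 and Sp3.

Sp2 and Sp3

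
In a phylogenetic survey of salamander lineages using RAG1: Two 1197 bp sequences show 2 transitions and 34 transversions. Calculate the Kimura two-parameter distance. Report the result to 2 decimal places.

P = 2/1197 ≈ 0.001671 and Q = 34/1197 ≈ 0.028404.
Under the Kimura two-parameter model, d = −½ ln(1 − 2P − Q) − ¼ ln(1 − 2Q).
1 − 2P − Q = 0.968254, giving −½ ln(0.968254) = 0.016130.
1 − 2Q = 0.943192, giving −¼ ln(0.943192) = 0.014621.
d = 0.016130 + 0.014621 = 0.030751.

0.03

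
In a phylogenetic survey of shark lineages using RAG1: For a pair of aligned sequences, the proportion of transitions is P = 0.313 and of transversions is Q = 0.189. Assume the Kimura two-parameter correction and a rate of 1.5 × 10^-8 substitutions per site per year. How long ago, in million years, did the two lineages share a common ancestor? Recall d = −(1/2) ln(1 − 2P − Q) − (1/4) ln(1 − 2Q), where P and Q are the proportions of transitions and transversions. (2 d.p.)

32.08

Under the Kimura two-parameter model, d = −½ ln(1 − 2P − Q) − ¼ ln(1 − 2Q).
1 − 2P − Q = 0.185, giving −½ ln(0.185) = 0.843700.
1 − 2Q = 0.622, giving −¼ ln(0.622) = 0.118704.
d = 0.843700 + 0.118704 = 0.962404.
Under a molecular clock d = 2μt, so t = d/(2μ) = 0.962404 / (2 × 1.5 × 10^-8) = 32.08 million years.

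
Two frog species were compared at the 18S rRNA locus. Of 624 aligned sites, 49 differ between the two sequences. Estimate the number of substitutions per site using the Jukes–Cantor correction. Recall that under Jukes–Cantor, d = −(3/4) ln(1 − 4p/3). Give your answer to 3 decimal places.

0.083

p = 49/624 ≈ 0.078526.
d = −(3/4) ln(1 − 4p/3) = −0.75 ln(1 − 0.104701) = −0.75 ln(0.895299)
  = −0.75 × (-0.110598) = 0.082949 substitutions/site.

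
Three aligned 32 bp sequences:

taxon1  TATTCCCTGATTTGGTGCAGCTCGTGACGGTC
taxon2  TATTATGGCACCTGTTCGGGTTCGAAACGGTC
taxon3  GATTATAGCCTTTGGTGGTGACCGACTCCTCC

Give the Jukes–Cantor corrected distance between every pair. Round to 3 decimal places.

d(taxon1,taxon2) = 0.657, d(taxon1,taxon3) = 0.924, d(taxon2,taxon3) = 0.736

taxon1–taxon2: 14/32 sites differ → p = 0.4375, d = −0.75 ln(1 − 0.583333) = 0.656601 ≈ 0.657.
taxon1–taxon3: 17/32 sites differ → p = 0.53125, d = −0.75 ln(1 − 0.708333) = 0.924107 ≈ 0.924.
taxon2–taxon3: 15/32 sites differ → p = 0.46875, d = −0.75 ln(1 − 0.625) = 0.735622 ≈ 0.736.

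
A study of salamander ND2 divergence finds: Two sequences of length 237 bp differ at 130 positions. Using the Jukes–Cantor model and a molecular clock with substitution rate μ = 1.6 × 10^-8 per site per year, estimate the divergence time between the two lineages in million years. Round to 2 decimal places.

p = 130/237 ≈ 0.548523.
d = −(3/4) ln(1 − 4p/3) = −0.75 ln(1 − 0.731364) = −0.75 ln(0.268636)
  = −0.75 × (-1.314398) = 0.985799 substitutions/site.
Under a molecular clock d = 2μt, so t = d/(2μ) = 0.985799 / (2 × 1.6 × 10^-8) = 30.81 million years.

30.81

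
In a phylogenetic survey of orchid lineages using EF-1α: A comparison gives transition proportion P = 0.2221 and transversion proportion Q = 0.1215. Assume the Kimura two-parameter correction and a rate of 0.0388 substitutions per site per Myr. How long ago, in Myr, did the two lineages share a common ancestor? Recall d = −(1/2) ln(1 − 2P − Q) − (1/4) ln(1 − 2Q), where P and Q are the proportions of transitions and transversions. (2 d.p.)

6.27

Under the Kimura two-parameter model, d = −½ ln(1 − 2P − Q) − ¼ ln(1 − 2Q).
1 − 2P − Q = 0.4343, giving −½ ln(0.4343) = 0.417010.
1 − 2Q = 0.757, giving −¼ ln(0.757) = 0.069598.
d = 0.417010 + 0.069598 = 0.486608.
Under a molecular clock d = 2μt, so t = d/(2μ) = 0.486608 / (2 × 0.0388) = 6.27 Myr.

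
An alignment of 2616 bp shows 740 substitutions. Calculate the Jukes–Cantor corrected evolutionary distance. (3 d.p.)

p = 740/2616 ≈ 0.282875.
d = −(3/4) ln(1 − 4p/3) = −0.75 ln(1 − 0.377167) = −0.75 ln(0.622833)
  = −0.75 × (-0.473477) = 0.355108 substitutions/site.

0.355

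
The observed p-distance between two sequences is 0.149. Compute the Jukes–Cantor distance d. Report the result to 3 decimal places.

0.166

d = −(3/4) ln(1 − 4p/3) = −0.75 ln(1 − 0.198667) = −0.75 ln(0.801333)
  = −0.75 × (-0.221479) = 0.166109 substitutions/site.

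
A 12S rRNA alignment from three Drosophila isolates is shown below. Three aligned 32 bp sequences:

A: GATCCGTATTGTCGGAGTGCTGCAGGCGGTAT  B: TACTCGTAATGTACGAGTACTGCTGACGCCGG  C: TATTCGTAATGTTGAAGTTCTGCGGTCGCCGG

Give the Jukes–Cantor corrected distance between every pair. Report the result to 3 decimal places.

d(A,B) = 0.585, d(A,C) = 0.520, d(B,C) = 0.259

A–B: 13/32 sites differ → p = 0.40625, d = −0.75 ln(1 − 0.541667) = 0.585119 ≈ 0.585.
A–C: 12/32 sites differ → p = 0.375, d = −0.75 ln(1 − 0.5) = 0.519860 ≈ 0.520.
B–C: 7/32 sites differ → p = 0.21875, d = −0.75 ln(1 − 0.291667) = 0.258631 ≈ 0.259.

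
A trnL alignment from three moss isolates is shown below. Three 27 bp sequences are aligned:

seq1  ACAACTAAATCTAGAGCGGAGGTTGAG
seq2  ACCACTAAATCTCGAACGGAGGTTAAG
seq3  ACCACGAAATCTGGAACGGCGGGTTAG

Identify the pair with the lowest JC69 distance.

seq1–seq2: 4/27 differ, p = 0.148, d = 0.165.
seq1–seq3: 7/27 differ, p = 0.259, d = 0.318.
seq2–seq3: 5/27 differ, p = 0.185, d = 0.213.
The smallest distance is between seq1 and seq2.

seq1 and seq2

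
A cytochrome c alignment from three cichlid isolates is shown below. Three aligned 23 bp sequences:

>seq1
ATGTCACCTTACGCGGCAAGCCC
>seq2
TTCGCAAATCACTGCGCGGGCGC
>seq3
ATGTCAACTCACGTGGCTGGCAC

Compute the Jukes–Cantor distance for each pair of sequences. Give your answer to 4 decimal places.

seq1–seq2: 12/23 sites differ → p ≈ 0.521739, d = −0.75 ln(1 − 0.695652) = 0.892188 ≈ 0.8922.
seq1–seq3: 6/23 sites differ → p ≈ 0.26087, d = −0.75 ln(1 − 0.347827) = 0.320584 ≈ 0.3206.
seq2–seq3: 9/23 sites differ → p ≈ 0.391304, d = −0.75 ln(1 − 0.521739) = 0.553199 ≈ 0.5532.

d(seq1,seq2) = 0.8922, d(seq1,seq3) = 0.3206, d(seq2,seq3) = 0.5532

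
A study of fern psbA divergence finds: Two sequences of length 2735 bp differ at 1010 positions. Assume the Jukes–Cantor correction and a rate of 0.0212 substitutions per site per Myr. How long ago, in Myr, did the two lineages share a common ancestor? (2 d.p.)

p = 1010/2735 ≈ 0.369287.
d = −(3/4) ln(1 − 4p/3) = −0.75 ln(1 − 0.492383) = −0.75 ln(0.507617)
  = −0.75 × (-0.678028) = 0.508521 substitutions/site.
Under a molecular clock d = 2μt, so t = d/(2μ) = 0.508521 / (2 × 0.0212) = 11.99 Myr.

11.99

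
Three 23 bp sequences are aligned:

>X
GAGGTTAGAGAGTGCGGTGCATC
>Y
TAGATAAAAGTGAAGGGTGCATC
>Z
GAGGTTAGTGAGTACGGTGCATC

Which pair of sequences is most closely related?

X and Z

X–Y: 8/23 differ, p = 0.348, d = 0.467.
X–Z: 2/23 differ, p = 0.087, d = 0.092.
Y–Z: 8/23 differ, p = 0.348, d = 0.467.
The smallest distance is between X and Z.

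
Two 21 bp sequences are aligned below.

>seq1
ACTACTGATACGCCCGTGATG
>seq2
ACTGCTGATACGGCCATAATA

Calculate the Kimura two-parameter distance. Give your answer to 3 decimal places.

0.305

Of 21 sites, 4 differences are transitions and 1 are transversions, so P = 4/21 ≈ 0.190476 and Q = 1/21 ≈ 0.047619.
Under the Kimura two-parameter model, d = −½ ln(1 − 2P − Q) − ¼ ln(1 − 2Q).
1 − 2P − Q = 0.571429, giving −½ ln(0.571429) = 0.279808.
1 − 2Q = 0.904762, giving −¼ ln(0.904762) = 0.025021.
d = 0.279808 + 0.025021 = 0.304829.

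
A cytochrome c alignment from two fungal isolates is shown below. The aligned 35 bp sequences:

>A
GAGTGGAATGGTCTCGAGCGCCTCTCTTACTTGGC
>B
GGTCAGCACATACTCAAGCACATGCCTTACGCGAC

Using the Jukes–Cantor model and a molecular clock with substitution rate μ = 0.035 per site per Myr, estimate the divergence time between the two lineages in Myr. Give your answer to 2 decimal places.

11.18

The sequences differ at 17 of 35 sites, so p = 17/35 ≈ 0.485714.
d = −(3/4) ln(1 − 4p/3) = −0.75 ln(1 − 0.647619) = −0.75 ln(0.352381)
  = −0.75 × (-1.043042) = 0.782282 substitutions/site.
Under a molecular clock d = 2μt, so t = d/(2μ) = 0.782282 / (2 × 0.035) = 11.18 Myr.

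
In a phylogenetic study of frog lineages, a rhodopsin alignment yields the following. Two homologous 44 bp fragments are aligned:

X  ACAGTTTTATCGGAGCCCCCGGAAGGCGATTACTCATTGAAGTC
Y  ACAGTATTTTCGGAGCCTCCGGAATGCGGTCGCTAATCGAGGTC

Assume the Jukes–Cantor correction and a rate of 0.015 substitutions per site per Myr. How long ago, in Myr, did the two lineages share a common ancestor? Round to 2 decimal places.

9.03

The sequences differ at 10 of 44 sites (6, 9, 18, 25, 29, 31, 32, 35, 38, 41), so p = 10/44 ≈ 0.227273.
d = −(3/4) ln(1 − 4p/3) = −0.75 ln(1 − 0.303031) = −0.75 ln(0.696969)
  = −0.75 × (-0.361014) = 0.270761 substitutions/site.
Under a molecular clock d = 2μt, so t = d/(2μ) = 0.270761 / (2 × 0.015) = 9.03 Myr.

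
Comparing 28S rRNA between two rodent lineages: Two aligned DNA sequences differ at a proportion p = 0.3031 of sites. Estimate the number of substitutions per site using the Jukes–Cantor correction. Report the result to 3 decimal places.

d = −(3/4) ln(1 − 4p/3) = −0.75 ln(1 − 0.404133) = −0.75 ln(0.595867)
  = −0.75 × (-0.517738) = 0.388304 substitutions/site.

0.388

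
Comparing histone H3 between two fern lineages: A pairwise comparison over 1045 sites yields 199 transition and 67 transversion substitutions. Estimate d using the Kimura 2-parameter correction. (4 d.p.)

P = 199/1045 ≈ 0.190431 and Q = 67/1045 ≈ 0.064115.
Under the Kimura two-parameter model, d = −½ ln(1 − 2P − Q) − ¼ ln(1 − 2Q).
1 − 2P − Q = 0.555023, giving −½ ln(0.555023) = 0.294373.
1 − 2Q = 0.87177, giving −¼ ln(0.87177) = 0.034307.
d = 0.294373 + 0.034307 = 0.328680.

0.3287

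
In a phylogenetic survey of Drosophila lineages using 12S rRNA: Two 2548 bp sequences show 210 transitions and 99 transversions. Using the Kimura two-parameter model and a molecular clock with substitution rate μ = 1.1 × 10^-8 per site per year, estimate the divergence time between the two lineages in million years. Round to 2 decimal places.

P = 210/2548 ≈ 0.082418 and Q = 99/2548 ≈ 0.038854.
Under the Kimura two-parameter model, d = −½ ln(1 − 2P − Q) − ¼ ln(1 − 2Q).
1 − 2P − Q = 0.79631, giving −½ ln(0.79631) = 0.113883.
1 − 2Q = 0.922292, giving −¼ ln(0.922292) = 0.020223.
d = 0.113883 + 0.020223 = 0.134106.
Under a molecular clock d = 2μt, so t = d/(2μ) = 0.134106 / (2 × 1.1 × 10^-8) = 6.10 million years.

6.10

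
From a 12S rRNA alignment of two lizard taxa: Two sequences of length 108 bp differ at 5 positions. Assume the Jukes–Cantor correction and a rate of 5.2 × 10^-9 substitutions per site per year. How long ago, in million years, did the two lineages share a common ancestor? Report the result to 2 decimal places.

p = 5/108 ≈ 0.046296.
d = −(3/4) ln(1 − 4p/3) = −0.75 ln(1 − 0.061728) = −0.75 ln(0.938272)
  = −0.75 × (-0.063715) = 0.047786 substitutions/site.
Under a molecular clock d = 2μt, so t = d/(2μ) = 0.047786 / (2 × 5.2 × 10^-9) = 4.59 million years.

4.59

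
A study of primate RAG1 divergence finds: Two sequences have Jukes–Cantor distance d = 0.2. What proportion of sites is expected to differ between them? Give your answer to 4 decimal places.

0.1756

p = (3/4)(1 − e^(−4d/3)) = 0.75 × (1 − e^(-0.266667)) = 0.75 × (1 − 0.765928) = 0.175554.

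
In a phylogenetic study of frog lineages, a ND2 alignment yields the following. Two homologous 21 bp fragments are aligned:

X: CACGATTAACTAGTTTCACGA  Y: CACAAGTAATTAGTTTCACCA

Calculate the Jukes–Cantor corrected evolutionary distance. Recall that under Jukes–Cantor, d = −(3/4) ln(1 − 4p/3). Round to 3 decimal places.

0.220

The sequences differ at 4 of 21 sites (4, 6, 10, 20), so p = 4/21 ≈ 0.190476.
d = −(3/4) ln(1 − 4p/3) = −0.75 ln(1 − 0.253968) = −0.75 ln(0.746032)
  = −0.75 × (-0.292987) = 0.219740 substitutions/site.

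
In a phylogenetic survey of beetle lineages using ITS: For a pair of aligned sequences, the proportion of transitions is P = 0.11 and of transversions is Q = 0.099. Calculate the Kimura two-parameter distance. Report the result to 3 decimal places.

Under the Kimura two-parameter model, d = −½ ln(1 − 2P − Q) − ¼ ln(1 − 2Q).
1 − 2P − Q = 0.681, giving −½ ln(0.681) = 0.192096.
1 − 2Q = 0.802, giving −¼ ln(0.802) = 0.055162.
d = 0.192096 + 0.055162 = 0.247258.

0.247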